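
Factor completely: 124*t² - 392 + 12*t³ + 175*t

By the rational root theorem, t = -8 is a root, so (t + 8) is a factor; dividing leaves 12*t² + 28*t - 49.
The remaining quadratic factors as (2*t + 7)(6*t - 7).

(2*t + 7)*(6*t - 7)*(t + 8)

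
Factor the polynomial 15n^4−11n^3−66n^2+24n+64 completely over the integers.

Testing divisors of the constant over divisors of the leading coefficient, n = −8/5 is a root, so (5n+8) is a factor; dividing leaves 3n^3−7n^2−2n+8.
Next, n = 2 is a root, so (n−2) divides it; the quotient is 3n^2−n−4.
The remaining quadratic factors as (3n−4)(n+1).

(3n−4)(5n+8)(n+1)(n−2)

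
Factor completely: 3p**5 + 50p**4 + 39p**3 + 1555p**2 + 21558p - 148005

By the rational root theorem, p = -11 is a root, giving the factor (p + 11) and quotient 3p**4 + 17p**3 - 148p**2 + 3183p - 13455.
Next, p = 13/3 is a root, giving the factor (3p - 13) and quotient p**3 + 10p**2 - 6p + 1035.
Continuing, p = -15 is a root, so (p + 15) is a factor; dividing leaves p**2 - 5p + 69.
The quadratic p**2 - 5p + 69 has discriminant -251 < 0 and is irreducible over ℤ.

(3p - 13)(p + 11)(p + 15)(p**2 - 5p + 69)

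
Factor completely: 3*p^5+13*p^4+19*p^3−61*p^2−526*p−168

(3*p+1)*(p+4)*(p−3)*(p^2+3*p+14)

Testing divisors of the constant over divisors of the leading coefficient, p = 3 is a root, so (p−3) divides it; the quotient is 3*p^4+22*p^3+85*p^2+194*p+56.
Continuing, p = −4 is a root, so (p+4) divides it; the quotient is 3*p^3+10*p^2+45*p+14.
Then p = −1/3 is a root, giving the factor (3*p+1) and quotient p^2+3*p+14.
The quadratic p^2+3*p+14 has discriminant −47 < 0 and is irreducible over ℤ.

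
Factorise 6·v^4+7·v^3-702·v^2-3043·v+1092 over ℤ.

Trying the rational-root candidates, v = 1/3 is a root, so (3·v-1) divides it; the quotient is 2·v^3+3·v^2-233·v-1092.
Continuing, v = -7 is a root, so (v+7) is a factor; dividing leaves 2·v^2-11·v-156.
The remaining quadratic factors as (v-12)(2·v+13).

(2·v+13)·(3·v-1)·(v+7)·(v-12)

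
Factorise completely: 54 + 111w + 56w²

(7w + 6)(8w + 9)

Need a pair with product 56·54 = 3024 and sum 111: that's 48 and 63.
Split the middle term: 56w² + 48w + 63w + 54 = 8w(7w + 6) + 9(7w + 6).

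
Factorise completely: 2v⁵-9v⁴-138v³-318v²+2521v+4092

By the rational root theorem, v = 4 is a root, giving the factor (v-4) and quotient 2v⁴-v³-142v²-886v-1023.
Continuing, v = 11 is a root, giving the factor (v-11) and quotient 2v³+21v²+89v+93.
Next, v = -3/2 is a root, giving the factor (2v+3) and quotient v²+9v+31.
The quadratic v²+9v+31 has discriminant -43 < 0 and is irreducible over ℤ.

(2v+3)(v-11)(v-4)(v²+9v+31)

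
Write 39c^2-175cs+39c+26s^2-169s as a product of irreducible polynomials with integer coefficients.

Group: 13c(3c-13s) + (-2s+13)(3c-13s); both groups contain (3c-13s).

(13c-2s+13)(3c-13s)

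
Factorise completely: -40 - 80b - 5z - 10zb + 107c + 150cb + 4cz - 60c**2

Group: -15c(4c - 10b - 5) + (z + 8)(4c - 10b - 5); both groups contain (4c - 10b - 5).

-(4c - 10b - 5)(15c - z - 8)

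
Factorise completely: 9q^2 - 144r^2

9(q + 4r)(q - 4r)

Factor out 9, leaving q^2 - 16r^2, which is a difference of two squares.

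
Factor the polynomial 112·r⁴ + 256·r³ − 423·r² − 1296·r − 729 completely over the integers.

By the rational root theorem, r = −1 is a root, so (r + 1) divides it; the quotient is 112·r³ + 144·r² − 567·r − 729.
Then r = −9/4 is a root, so (4·r + 9) is a factor; dividing leaves 28·r² − 27·r − 81.
The remaining quadratic factors as (7·r + 9)(4·r − 9).

(4·r + 9)·(4·r − 9)·(7·r + 9)·(r + 1)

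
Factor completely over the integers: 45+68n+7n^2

Need a pair with product 7·45 = 315 and sum 68: that's 63 and 5.
Split the middle term: 7n^2+63n + 5n+45 = 7n(n+9) + 5(n+9).

(7n+5)(n+9)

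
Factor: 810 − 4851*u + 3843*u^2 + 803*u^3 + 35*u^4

(5*u − 1)*(7*u − 6)*(u + 15)*(u + 9)

Trying the rational-root candidates, u = 1/5 is a root, so (5*u − 1) divides it; the quotient is 7*u^3 + 162*u^2 + 801*u − 810.
Then u = 6/7 is a root, giving the factor (7*u − 6) and quotient u^2 + 24*u + 135.
The remaining quadratic factors as (u + 15)(u + 9).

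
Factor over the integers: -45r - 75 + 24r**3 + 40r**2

(3r + 5)(8r**2 - 15)

Group as (24r**3 - 45r) + (40r**2 - 75) = 3r(8r**2 - 15) + 5(8r**2 - 15).
Both groups share the factor (8r**2 - 15).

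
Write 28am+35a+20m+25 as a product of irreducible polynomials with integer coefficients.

(4m+5)(7a+5)

Group as (28am+35a) + (20m+25) = 7a(4m+5) + 5(4m+5).
Both groups share the factor (4m+5).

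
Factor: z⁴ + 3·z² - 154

(z² + 14)·(z² - 11)

Substitute u = z² to get a quadratic in u, then factor.
z² - 11 is irreducible over ℤ (11 is not a perfect square).
z² + 14 is irreducible over ℤ (always positive, so no real roots).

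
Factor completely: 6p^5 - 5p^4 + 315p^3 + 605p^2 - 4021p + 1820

Among the possible rational roots, p = -4 is a root, giving the factor (p + 4) and quotient 6p^4 - 29p^3 + 431p^2 - 1119p + 455.
Continuing, p = 1/2 is a root, so (2p - 1) is a factor; dividing leaves 3p^3 - 13p^2 + 209p - 455.
Then p = 7/3 is a root, so (3p - 7) is a factor; dividing leaves p^2 - 2p + 65.
The quadratic p^2 - 2p + 65 has discriminant -256 < 0 and is irreducible over ℤ.

(2p - 1)(3p - 7)(p + 4)(p^2 - 2p + 65)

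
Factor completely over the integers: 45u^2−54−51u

Pull out the common factor 3, then factor the remaining trinomial.

3(3u+2)(5u−9)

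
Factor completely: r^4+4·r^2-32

Substitute u = r^2 to get a quadratic in u, then factor.
r^2+8 is irreducible over ℤ (always positive, so no real roots).
r^2-4 is a difference of squares.

(r+2)·(r-2)·(r^2+8)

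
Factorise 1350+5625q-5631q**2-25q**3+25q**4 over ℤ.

Testing divisors of the constant over divisors of the leading coefficient, q = 6/5 is a root, so (5q-6) is a factor; dividing leaves 5q**3+q**2-1125q-225.
Then q = -1/5 is a root, so (5q+1) is a factor; dividing leaves q**2-225.
The remaining quadratic factors as (q-15)(q+15).

(5q+1)(5q-6)(q+15)(q-15)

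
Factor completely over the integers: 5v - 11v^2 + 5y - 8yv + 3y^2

Group: y(3y - 11v + 5) + v(3y - 11v + 5); both groups contain (3y - 11v + 5).

(3y - 11v + 5)(y + v)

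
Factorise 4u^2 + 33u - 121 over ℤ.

Need a pair with product 4·(-121) = -484 and sum 33: that's 44 and -11.
Split the middle term: 4u^2 + 44u - 11u - 121 = 4u(u + 11) - 11(u + 11).

(4u - 11)(u + 11)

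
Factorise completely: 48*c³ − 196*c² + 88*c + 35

By the rational root theorem, c = −1/4 is a root, so (4*c + 1) is a factor; dividing leaves 12*c² − 52*c + 35.
The remaining quadratic factors as (6*c − 5)(2*c − 7).

(2*c − 7)*(4*c + 1)*(6*c − 5)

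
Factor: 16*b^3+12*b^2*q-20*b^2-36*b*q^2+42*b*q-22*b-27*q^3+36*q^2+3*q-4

(2*b+3*q-4)*(2*b-3*q+1)*(4*b+3*q+1)

Group: 4*b*(4*b^2-6*b-9*q^2+15*q-4) + (3*q+1)*(4*b^2-6*b-9*q^2+15*q-4); both groups contain (4*b^2-6*b-9*q^2+15*q-4), so (4*b+3*q+1) is a factor with cofactor 4*b^2-6*b-9*q^2+15*q-4.
The cofactor groups again: 4*b^2-6*b-9*q^2+15*q-4 = 2*b*(2*b+3*q-4) + (-3*q+1)*(2*b+3*q-4); both groups contain (2*b+3*q-4), giving (2*b-3*q+1)*(2*b+3*q-4).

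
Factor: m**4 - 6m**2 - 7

(m**2 + 1)(m**2 - 7)

Substitute u = m**2 to get a quadratic in u, then factor.
m**2 + 1 is irreducible over ℤ (sum of squares).
m**2 - 7 is irreducible over ℤ (7 is not a perfect square).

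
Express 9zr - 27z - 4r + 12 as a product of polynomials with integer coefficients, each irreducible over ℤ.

(9z - 4)(r - 3)

Group as (9zr - 27z) + (-4r + 12) = 9z(r - 3) - 4(r - 3).
Both groups share the factor (r - 3).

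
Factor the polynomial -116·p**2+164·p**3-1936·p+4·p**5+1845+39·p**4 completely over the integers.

Among the possible rational roots, p = 9/4 is a root, so (4·p-9) divides it; the quotient is p**4+12·p**3+68·p**2+124·p-205.
Then p = -5 is a root, so (p+5) divides it; the quotient is p**3+7·p**2+33·p-41.
Next, p = 1 is a root, giving the factor (p-1) and quotient p**2+8·p+41.
The quadratic p**2+8·p+41 has discriminant -100 < 0 and is irreducible over ℤ.

(4·p-9)·(p+5)·(p-1)·(p**2+8·p+41)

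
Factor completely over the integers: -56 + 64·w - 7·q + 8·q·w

(8·w - 7)·(q + 8)

Group as (8·q·w - 7·q) + (64·w - 56) = q·(8·w - 7) + 8·(8·w - 7).
Both groups share the factor (8·w - 7).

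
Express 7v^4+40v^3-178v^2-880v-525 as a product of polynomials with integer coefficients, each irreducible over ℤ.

(7v+5)(v+3)(v+7)(v-5)

Trying the rational-root candidates, v = -7 is a root, giving the factor (v+7) and quotient 7v^3-9v^2-115v-75.
Then v = -5/7 is a root, so (7v+5) divides it; the quotient is v^2-2v-15.
The remaining quadratic factors as (v-5)(v+3).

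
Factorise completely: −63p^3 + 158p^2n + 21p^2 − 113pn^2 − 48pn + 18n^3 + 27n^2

−(9p − 2n − 3)(7p − 9n)(p − n)

Group: 9p(−7p^2 + 16pn − 9n^2) + (−2n − 3)(−7p^2 + 16pn − 9n^2); both groups contain (−7p^2 + 16pn − 9n^2), so (9p − 2n − 3) is a factor with cofactor −7p^2 + 16pn − 9n^2.
The cofactor groups again: −7p^2 + 16pn − 9n^2 = −p(7p − 9n) + n(7p − 9n); both groups contain (7p − 9n), giving −(p − n)(7p − 9n).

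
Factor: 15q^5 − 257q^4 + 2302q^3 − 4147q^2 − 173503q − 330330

(3q + 14)(5q + 11)(q − 13)(q^2 − 11q + 165)

Testing divisors of the constant over divisors of the leading coefficient, q = 13 is a root, giving the factor (q − 13) and quotient 15q^4 − 62q^3 + 1496q^2 + 15301q + 25410.
Continuing, q = −11/5 is a root, so (5q + 11) divides it; the quotient is 3q^3 − 19q^2 + 341q + 2310.
Next, q = −14/3 is a root, so (3q + 14) is a factor; dividing leaves q^2 − 11q + 165.
The quadratic q^2 − 11q + 165 has discriminant −539 < 0 and is irreducible over ℤ.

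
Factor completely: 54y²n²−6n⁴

Factor out 6n², leaving 9y²−n², which is a difference of two squares.

6n²(3y−n)(3y+n)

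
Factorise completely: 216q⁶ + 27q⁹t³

Factor out 27q⁶ first: what remains is q³t³ + 8.
Recognize a sum of cubes with the parts qt and 2.

27q⁶(qt + 2)(q²t² - 2qt + 4)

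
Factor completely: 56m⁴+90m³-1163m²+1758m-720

By the rational root theorem, m = -6 is a root, giving the factor (m+6) and quotient 56m³-246m²+313m-120.
Next, m = 8/7 is a root, so (7m-8) is a factor; dividing leaves 8m²-26m+15.
The remaining quadratic factors as (4m-3)(2m-5).

(2m-5)(4m-3)(7m-8)(m+6)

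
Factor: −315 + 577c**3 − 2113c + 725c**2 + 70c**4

Trying the rational-root candidates, c = −5 is a root, so (c + 5) divides it; the quotient is 70c**3 + 227c**2 − 410c − 63.
Next, c = 7/5 is a root, giving the factor (5c − 7) and quotient 14c**2 + 65c + 9.
The remaining quadratic factors as (2c + 9)(7c + 1).

(2c + 9)(5c − 7)(7c + 1)(c + 5)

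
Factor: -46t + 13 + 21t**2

(3t - 1)(7t - 13)

Need a pair with product 21·13 = 273 and sum -46: that's -7 and -39.
Split the middle term: 21t**2 - 7t - 39t + 13 = 7t(3t - 1) - 13(3t - 1).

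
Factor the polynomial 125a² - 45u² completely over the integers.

5(5a + 3u)(5a - 3u)

Pull out the common factor 5; 25a² - 9u² is a difference of squares.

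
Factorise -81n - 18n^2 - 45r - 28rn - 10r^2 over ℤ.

Group: -5r(2r + 2n + 9) - 9n(2r + 2n + 9); both groups contain (2r + 2n + 9).

-(2r + 2n + 9)(5r + 9n)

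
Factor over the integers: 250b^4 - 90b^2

Pull out the common factor 10b^2; 25b^2 - 9 is a difference of squares.

10b^2(5b + 3)(5b - 3)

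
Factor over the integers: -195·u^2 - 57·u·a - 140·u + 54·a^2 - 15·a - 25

-(15·u - 6·a + 5)·(13·u + 9·a + 5)

Group: -13·u·(15·u - 6·a + 5) + (-9·a - 5)·(15·u - 6·a + 5); both groups contain (15·u - 6·a + 5).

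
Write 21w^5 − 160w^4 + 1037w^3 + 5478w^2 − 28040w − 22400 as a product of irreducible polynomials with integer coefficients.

(3w + 14)(7w + 5)(w − 4)(w^2 − 9w + 80)

By the rational root theorem, w = −14/3 is a root, so (3w + 14) is a factor; dividing leaves 7w^4 − 86w^3 + 747w^2 − 1660w − 1600.
Next, w = −5/7 is a root, so (7w + 5) is a factor; dividing leaves w^3 − 13w^2 + 116w − 320.
Then w = 4 is a root, so (w − 4) divides it; the quotient is w^2 − 9w + 80.
The quadratic w^2 − 9w + 80 has discriminant −239 < 0 and is irreducible over ℤ.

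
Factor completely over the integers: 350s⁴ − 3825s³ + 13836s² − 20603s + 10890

Trying the rational-root candidates, s = 11/2 is a root, giving the factor (2s − 11) and quotient 175s³ − 950s² + 1693s − 990.
Continuing, s = 10/7 is a root, so (7s − 10) divides it; the quotient is 25s² − 100s + 99.
The remaining quadratic factors as (5s − 11)(5s − 9).

(2s − 11)(5s − 11)(5s − 9)(7s − 10)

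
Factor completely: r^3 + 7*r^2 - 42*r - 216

Among the possible rational roots, r = -4 is a root, giving the factor (r + 4) and quotient r^2 + 3*r - 54.
The remaining quadratic factors as (r + 9)(r - 6).

(r + 4)*(r + 9)*(r - 6)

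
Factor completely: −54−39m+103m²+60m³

(3m+2)(4m−3)(5m+9)

Among the possible rational roots, m = 3/4 is a root, so (4m−3) divides it; the quotient is 15m²+37m+18.
The remaining quadratic factors as (3m+2)(5m+9).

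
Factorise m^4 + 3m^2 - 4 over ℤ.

(m + 1)(m - 1)(m^2 + 4)

Substitute u = m^2 to get a quadratic in u, then factor.
m^2 + 4 is irreducible over ℤ (sum of squares).
m^2 - 1 is a difference of squares.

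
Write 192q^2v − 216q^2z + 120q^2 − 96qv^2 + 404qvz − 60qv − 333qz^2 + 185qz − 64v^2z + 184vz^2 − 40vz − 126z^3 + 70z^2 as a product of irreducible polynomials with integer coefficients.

Group: 8v(24q^2 − 12qv + 37qz − 8vz + 14z^2) + (−9z + 5)(24q^2 − 12qv + 37qz − 8vz + 14z^2); both groups contain (24q^2 − 12qv + 37qz − 8vz + 14z^2), so (8v − 9z + 5) is a factor with cofactor 24q^2 − 12qv + 37qz − 8vz + 14z^2.
The cofactor groups again: 24q^2 − 12qv + 37qz − 8vz + 14z^2 = 8q(3q + 2z) + (−4v + 7z)(3q + 2z); both groups contain (3q + 2z), giving (8q − 4v + 7z)(3q + 2z).

(3q + 2z)(8q − 4v + 7z)(8v − 9z + 5)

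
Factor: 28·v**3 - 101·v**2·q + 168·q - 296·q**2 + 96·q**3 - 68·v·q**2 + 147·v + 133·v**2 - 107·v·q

Group: v·(28·v**2 + 11·v·q + 49·v - 24·q**2 + 56·q) + (-4·q + 3)·(28·v**2 + 11·v·q + 49·v - 24·q**2 + 56·q); both groups contain (28·v**2 + 11·v·q + 49·v - 24·q**2 + 56·q), so (v - 4·q + 3) is a factor with cofactor 28·v**2 + 11·v·q + 49·v - 24·q**2 + 56·q.
The cofactor groups again: 28·v**2 + 11·v·q + 49·v - 24·q**2 + 56·q = 4·v·(7·v + 8·q) + (-3·q + 7)·(7·v + 8·q); both groups contain (7·v + 8·q), giving (4·v - 3·q + 7)·(7·v + 8·q).

(4·v - 3·q + 7)·(v - 4·q + 3)·(7·v + 8·q)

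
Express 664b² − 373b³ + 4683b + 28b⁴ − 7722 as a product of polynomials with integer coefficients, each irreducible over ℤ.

(4b + 13)(7b − 11)(b − 6)(b − 9)

By the rational root theorem, b = 6 is a root, so (b − 6) divides it; the quotient is 28b³ − 205b² − 566b + 1287.
Then b = 11/7 is a root, giving the factor (7b − 11) and quotient 4b² − 23b − 117.
The remaining quadratic factors as (4b + 13)(b − 9).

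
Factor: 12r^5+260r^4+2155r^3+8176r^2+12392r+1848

Among the possible rational roots, r = -6 is a root, giving the factor (r+6) and quotient 12r^4+188r^3+1027r^2+2014r+308.
Next, r = -11/2 is a root, giving the factor (2r+11) and quotient 6r^3+61r^2+178r+28.
Next, r = -1/6 is a root, giving the factor (6r+1) and quotient r^2+10r+28.
The quadratic r^2+10r+28 has discriminant -12 < 0 and is irreducible over ℤ.

(2r+11)(6r+1)(r+6)(r^2+10r+28)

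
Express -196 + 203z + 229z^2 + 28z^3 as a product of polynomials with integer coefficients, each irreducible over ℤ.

(4z + 7)(7z - 4)(z + 7)

Trying the rational-root candidates, z = -7 is a root, so (z + 7) divides it; the quotient is 28z^2 + 33z - 28.
The remaining quadratic factors as (4z + 7)(7z - 4).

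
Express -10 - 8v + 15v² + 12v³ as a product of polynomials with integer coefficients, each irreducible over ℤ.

Group as (12v³ - 8v) + (15v² - 10) = 4v(3v² - 2) + 5(3v² - 2).
Both groups share the factor (3v² - 2).

(4v + 5)(3v² - 2)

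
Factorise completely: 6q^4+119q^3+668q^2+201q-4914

(6q-13)(q+6)(q+7)(q+9)

By the rational root theorem, q = -6 is a root, so (q+6) divides it; the quotient is 6q^3+83q^2+170q-819.
Continuing, q = -7 is a root, so (q+7) is a factor; dividing leaves 6q^2+41q-117.
The remaining quadratic factors as (q+9)(6q-13).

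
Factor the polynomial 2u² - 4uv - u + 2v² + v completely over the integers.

(2u - 2v - 1)(u - v)

Group: u(2u - 2v - 1) - v(2u - 2v - 1); both groups contain (2u - 2v - 1).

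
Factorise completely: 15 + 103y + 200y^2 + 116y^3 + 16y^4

(2y + 1)(2y + 3)(4y + 1)(y + 5)

Trying the rational-root candidates, y = -1/4 is a root, so (4y + 1) is a factor; dividing leaves 4y^3 + 28y^2 + 43y + 15.
Then y = -5 is a root, so (y + 5) divides it; the quotient is 4y^2 + 8y + 3.
The remaining quadratic factors as (2y + 3)(2y + 1).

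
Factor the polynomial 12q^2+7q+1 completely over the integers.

Need a pair with product 12·1 = 12 and sum 7: that's 3 and 4.
Split the middle term: 12q^2+3q + 4q+1 = 3q(4q+1) + (4q+1).

(3q+1)(4q+1)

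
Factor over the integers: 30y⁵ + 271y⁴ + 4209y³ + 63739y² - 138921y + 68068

By the rational root theorem, y = 4/5 is a root, so (5y - 4) divides it; the quotient is 6y⁴ + 59y³ + 889y² + 13459y - 17017.
Then y = 7/6 is a root, so (6y - 7) divides it; the quotient is y³ + 11y² + 161y + 2431.
Continuing, y = -13 is a root, so (y + 13) is a factor; dividing leaves y² - 2y + 187.
The quadratic y² - 2y + 187 has discriminant -744 < 0 and is irreducible over ℤ.

(5y - 4)(6y - 7)(y + 13)(y² - 2y + 187)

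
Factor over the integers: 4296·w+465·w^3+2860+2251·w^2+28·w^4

Testing divisors of the constant over divisors of the leading coefficient, w = -2 is a root, giving the factor (w+2) and quotient 28·w^3+409·w^2+1433·w+1430.
Continuing, w = -11/4 is a root, so (4·w+11) divides it; the quotient is 7·w^2+83·w+130.
The remaining quadratic factors as (w+10)(7·w+13).

(4·w+11)·(7·w+13)·(w+10)·(w+2)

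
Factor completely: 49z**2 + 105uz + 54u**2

(6u + 7z)(9u + 7z)

Group: 6u(9u + 7z) + 7z(9u + 7z); both groups contain (9u + 7z).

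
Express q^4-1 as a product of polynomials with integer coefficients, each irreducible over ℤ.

Write as (q^2)² − (1)², then factor q^2-1 once more.

(q+1)·(q-1)·(q^2+1)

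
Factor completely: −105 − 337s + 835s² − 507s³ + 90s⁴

(3s − 5)(5s + 1)(6s − 7)(s − 3)

Among the possible rational roots, s = 7/6 is a root, giving the factor (6s − 7) and quotient 15s³ − 67s² + 61s + 15.
Then s = 5/3 is a root, so (3s − 5) is a factor; dividing leaves 5s² − 14s − 3.
The remaining quadratic factors as (s − 3)(5s + 1).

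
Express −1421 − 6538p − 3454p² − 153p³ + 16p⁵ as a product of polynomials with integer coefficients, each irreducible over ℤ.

(4p + 1)(4p + 7)(p − 7)(p² + 5p + 29)

Trying the rational-root candidates, p = −1/4 is a root, giving the factor (4p + 1) and quotient 4p⁴ − p³ − 38p² − 854p − 1421.
Continuing, p = 7 is a root, so (p − 7) divides it; the quotient is 4p³ + 27p² + 151p + 203.
Then p = −7/4 is a root, so (4p + 7) divides it; the quotient is p² + 5p + 29.
The quadratic p² + 5p + 29 has discriminant −91 < 0 and is irreducible over ℤ.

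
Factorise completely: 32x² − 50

Every term has a factor of 2. Then 16x² − 25 = (4x)² − (5)².

2(4x + 5)(4x − 5)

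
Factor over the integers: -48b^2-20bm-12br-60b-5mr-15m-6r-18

Group: -12b(4b+r+3) + (-5m-6)(4b+r+3); both groups contain (4b+r+3).

-(12b+5m+6)(4b+r+3)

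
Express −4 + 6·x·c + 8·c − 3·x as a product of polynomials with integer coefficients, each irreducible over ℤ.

Group as (6·x·c − 3·x) + (8·c − 4) = 3·x·(2·c − 1) + 4·(2·c − 1).
Both groups share the factor (2·c − 1).

(2·c − 1)·(3·x + 4)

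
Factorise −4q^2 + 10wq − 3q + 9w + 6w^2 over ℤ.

(3w − q)(2w + 4q + 3)

Group: 2w(3w − q) + (4q + 3)(3w − q); both groups contain (3w − q).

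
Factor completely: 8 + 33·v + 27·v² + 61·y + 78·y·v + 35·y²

(7·y + 3·v + 1)·(5·y + 9·v + 8)

Group: 5·y·(7·y + 3·v + 1) + (9·v + 8)·(7·y + 3·v + 1); both groups contain (7·y + 3·v + 1).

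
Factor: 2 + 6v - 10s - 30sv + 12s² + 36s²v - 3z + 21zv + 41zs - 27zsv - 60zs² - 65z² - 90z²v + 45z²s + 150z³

Group: 6z(25z² + 20zs - 15zv - 15z - 12sv - 4s + 6v + 2) + (-3s + 1)(25z² + 20zs - 15zv - 15z - 12sv - 4s + 6v + 2); both groups contain (25z² + 20zs - 15zv - 15z - 12sv - 4s + 6v + 2), so (6z - 3s + 1) is a factor with cofactor 25z² + 20zs - 15zv - 15z - 12sv - 4s + 6v + 2.
The cofactor groups again: 25z² + 20zs - 15zv - 15z - 12sv - 4s + 6v + 2 = 5z(5z - 3v - 1) + (4s - 2)(5z - 3v - 1); both groups contain (5z - 3v - 1), giving (5z + 4s - 2)(5z - 3v - 1).

(6z - 3s + 1)(5z - 3v - 1)(5z + 4s - 2)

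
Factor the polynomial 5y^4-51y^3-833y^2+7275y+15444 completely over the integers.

Trying the rational-root candidates, y = -12 is a root, so (y+12) is a factor; dividing leaves 5y^3-111y^2+499y+1287.
Then y = 11 is a root, so (y-11) divides it; the quotient is 5y^2-56y-117.
The remaining quadratic factors as (5y+9)(y-13).

(5y+9)(y+12)(y-11)(y-13)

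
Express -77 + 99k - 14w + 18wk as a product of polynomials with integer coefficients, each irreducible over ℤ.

Group as (18wk - 14w) + (99k - 77) = 2w(9k - 7) + 11(9k - 7).
Both groups share the factor (9k - 7).

(2w + 11)(9k - 7)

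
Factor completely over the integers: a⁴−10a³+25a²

Every term has a factor of a²; factoring it out leaves a²−10a+25.
Recognize a perfect-square trinomial with the parts a and 5.

a²(a−5)²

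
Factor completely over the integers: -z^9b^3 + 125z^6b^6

Pull out the common factor z^6b^3, leaving -z^3 + 125b^3.
Recognize a difference of cubes with the parts 5b and z.

-b^3z^6(z - 5b)(z^2 + 5zb + 25b^2)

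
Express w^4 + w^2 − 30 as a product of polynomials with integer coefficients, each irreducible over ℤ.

Substitute u = w^2 to get a quadratic in u, then factor.
w^2 + 6 is irreducible over ℤ (always positive, so no real roots).
w^2 − 5 is irreducible over ℤ (5 is not a perfect square).

(w^2 + 6)·(w^2 − 5)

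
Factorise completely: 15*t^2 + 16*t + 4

(3*t + 2)*(5*t + 2)

Need a pair with product 15·4 = 60 and sum 16: that's 6 and 10.
Split the middle term: 15*t^2 + 6*t + 10*t + 4 = 3*t*(5*t + 2) + 2*(5*t + 2).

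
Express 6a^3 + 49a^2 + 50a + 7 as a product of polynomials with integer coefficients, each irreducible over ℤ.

Trying the rational-root candidates, a = -1/6 is a root, so (6a + 1) is a factor; dividing leaves a^2 + 8a + 7.
The remaining quadratic factors as (a + 7)(a + 1).

(6a + 1)(a + 1)(a + 7)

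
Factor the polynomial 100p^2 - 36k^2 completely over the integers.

Factor out 4, leaving 25p^2 - 9k^2, which is a difference of two squares.

4(5p - 3k)(5p + 3k)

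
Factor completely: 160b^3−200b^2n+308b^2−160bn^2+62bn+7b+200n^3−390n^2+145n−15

(4b−4n+1)(5b+5n−1)(8b−10n+15)

Group: 4b(40b^2−10bn+67b−50n^2+85n−15) + (−4n+1)(40b^2−10bn+67b−50n^2+85n−15); both groups contain (40b^2−10bn+67b−50n^2+85n−15), so (4b−4n+1) is a factor with cofactor 40b^2−10bn+67b−50n^2+85n−15.
The cofactor groups again: 40b^2−10bn+67b−50n^2+85n−15 = 5b(8b−10n+15) + (5n−1)(8b−10n+15); both groups contain (8b−10n+15), giving (5b+5n−1)(8b−10n+15).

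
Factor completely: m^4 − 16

(m + 2)(m − 2)(m^2 + 4)

(m)⁴ − (2)⁴ = ((m)² − (2)²)((m)² + (2)²); the first factor splits again, the second (m^2 + 4) is irreducible.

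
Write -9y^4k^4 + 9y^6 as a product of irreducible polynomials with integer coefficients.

Pull out the common factor 9y^4, leaving y^2 - k^4.
Recognize a difference of squares with the parts y and k^2.

9y^4(y - k^2)(y + k^2)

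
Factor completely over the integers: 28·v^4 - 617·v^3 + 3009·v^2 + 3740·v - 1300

(4·v + 5)·(7·v - 2)·(v - 10)·(v - 13)

Among the possible rational roots, v = -5/4 is a root, giving the factor (4·v + 5) and quotient 7·v^3 - 163·v^2 + 956·v - 260.
Then v = 2/7 is a root, so (7·v - 2) is a factor; dividing leaves v^2 - 23·v + 130.
The remaining quadratic factors as (v - 10)(v - 13).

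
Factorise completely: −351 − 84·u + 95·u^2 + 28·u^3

Testing divisors of the constant over divisors of the leading coefficient, u = −9/4 is a root, so (4·u + 9) is a factor; dividing leaves 7·u^2 + 8·u − 39.
The remaining quadratic factors as (u + 3)(7·u − 13).

(4·u + 9)·(7·u − 13)·(u + 3)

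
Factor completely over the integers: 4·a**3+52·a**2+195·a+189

Trying the rational-root candidates, a = -7 is a root, so (a+7) divides it; the quotient is 4·a**2+24·a+27.
The remaining quadratic factors as (2·a+9)(2·a+3).

(2·a+3)·(2·a+9)·(a+7)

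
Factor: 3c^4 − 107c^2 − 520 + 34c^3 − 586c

By the rational root theorem, c = 5 is a root, so (c − 5) is a factor; dividing leaves 3c^3 + 49c^2 + 138c + 104.
Next, c = −2 is a root, giving the factor (c + 2) and quotient 3c^2 + 43c + 52.
The remaining quadratic factors as (c + 13)(3c + 4).

(3c + 4)(c + 13)(c + 2)(c − 5)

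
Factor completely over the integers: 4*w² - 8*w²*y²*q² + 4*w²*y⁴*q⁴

4*w²*(y*q + 1)²*(y*q - 1)²

Factor out 4*w² first: what remains is y⁴*q⁴ - 2*y²*q² + 1.
Recognize a perfect-square trinomial with the parts y²*q² and 1.
y²*q² - 1 is again a difference of squares: (y*q - 1)*(y*q + 1).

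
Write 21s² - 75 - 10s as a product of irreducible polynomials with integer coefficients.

Need a pair with product 21·(-75) = -1575 and sum -10: that's -45 and 35.
Split the middle term: 21s² - 45s + 35s - 75 = 3s(7s - 15) + 5(7s - 15).

(3s + 5)(7s - 15)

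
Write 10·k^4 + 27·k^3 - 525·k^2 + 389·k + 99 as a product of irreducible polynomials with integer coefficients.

(2·k - 11)·(5·k + 1)·(k + 9)·(k - 1)

Testing divisors of the constant over divisors of the leading coefficient, k = -1/5 is a root, so (5·k + 1) divides it; the quotient is 2·k^3 + 5·k^2 - 106·k + 99.
Then k = 1 is a root, so (k - 1) divides it; the quotient is 2·k^2 + 7·k - 99.
The remaining quadratic factors as (k + 9)(2·k - 11).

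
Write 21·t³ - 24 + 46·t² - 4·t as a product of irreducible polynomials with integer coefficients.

Testing divisors of the constant over divisors of the leading coefficient, t = -6/7 is a root, giving the factor (7·t + 6) and quotient 3·t² + 4·t - 4.
The remaining quadratic factors as (t + 2)(3·t - 2).

(3·t - 2)·(7·t + 6)·(t + 2)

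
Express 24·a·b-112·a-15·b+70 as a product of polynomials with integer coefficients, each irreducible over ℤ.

(3·b-14)·(8·a-5)

Group as (24·a·b-112·a) + (-15·b+70) = 8·a·(3·b-14) - 5·(3·b-14).
Both groups share the factor (3·b-14).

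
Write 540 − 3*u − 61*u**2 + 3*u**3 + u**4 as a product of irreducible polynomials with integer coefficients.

Testing divisors of the constant over divisors of the leading coefficient, u = 5 is a root, giving the factor (u − 5) and quotient u**3 + 8*u**2 − 21*u − 108.
Continuing, u = −3 is a root, so (u + 3) is a factor; dividing leaves u**2 + 5*u − 36.
The remaining quadratic factors as (u + 9)(u − 4).

(u + 3)*(u + 9)*(u − 4)*(u − 5)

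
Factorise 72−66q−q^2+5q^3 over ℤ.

(5q−6)(q+4)(q−3)

By the rational root theorem, q = −4 is a root, so (q+4) is a factor; dividing leaves 5q^2−21q+18.
The remaining quadratic factors as (q−3)(5q−6).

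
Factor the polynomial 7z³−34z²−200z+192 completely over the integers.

Among the possible rational roots, z = 6/7 is a root, giving the factor (7z−6) and quotient z²−4z−32.
The remaining quadratic factors as (z+4)(z−8).

(7z−6)(z+4)(z−8)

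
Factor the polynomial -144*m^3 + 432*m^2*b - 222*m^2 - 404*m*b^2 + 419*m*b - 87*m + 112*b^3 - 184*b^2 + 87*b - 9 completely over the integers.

-(3*m - 4*b + 3)*(8*m - 4*b + 3)*(6*m - 7*b + 1)

Group: 6*m*(-24*m^2 + 44*m*b - 33*m - 16*b^2 + 24*b - 9) + (-7*b + 1)*(-24*m^2 + 44*m*b - 33*m - 16*b^2 + 24*b - 9); both groups contain (-24*m^2 + 44*m*b - 33*m - 16*b^2 + 24*b - 9), so (6*m - 7*b + 1) is a factor with cofactor -24*m^2 + 44*m*b - 33*m - 16*b^2 + 24*b - 9.
The cofactor groups again: -24*m^2 + 44*m*b - 33*m - 16*b^2 + 24*b - 9 = -8*m*(3*m - 4*b + 3) + (4*b - 3)*(3*m - 4*b + 3); both groups contain (3*m - 4*b + 3), giving -(8*m - 4*b + 3)*(3*m - 4*b + 3).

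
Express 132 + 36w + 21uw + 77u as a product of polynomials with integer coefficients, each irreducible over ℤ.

Group as (21uw + 77u) + (36w + 132) = 7u(3w + 11) + 12(3w + 11).
Both groups share the factor (3w + 11).

(3w + 11)(7u + 12)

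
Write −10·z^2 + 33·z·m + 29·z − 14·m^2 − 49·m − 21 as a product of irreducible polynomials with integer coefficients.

Group: −5·z·(2·z − m − 3) + (14·m + 7)·(2·z − m − 3); both groups contain (2·z − m − 3).

−(5·z − 14·m − 7)·(2·z − m − 3)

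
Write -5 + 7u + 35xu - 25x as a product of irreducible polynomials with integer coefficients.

(5x + 1)(7u - 5)

Group as (35xu - 25x) + (7u - 5) = 5x(7u - 5) + (7u - 5).
Both groups share the factor (7u - 5).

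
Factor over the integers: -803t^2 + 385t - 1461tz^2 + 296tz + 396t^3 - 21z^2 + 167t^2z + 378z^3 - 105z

(11t - 3z)(4t + 9z - 5)(9t - 14z - 7)

Group: 9t(44t^2 + 87tz - 55t - 27z^2 + 15z) + (-14z - 7)(44t^2 + 87tz - 55t - 27z^2 + 15z); both groups contain (44t^2 + 87tz - 55t - 27z^2 + 15z), so (9t - 14z - 7) is a factor with cofactor 44t^2 + 87tz - 55t - 27z^2 + 15z.
The cofactor groups again: 44t^2 + 87tz - 55t - 27z^2 + 15z = 4t(11t - 3z) + (9z - 5)(11t - 3z); both groups contain (11t - 3z), giving (4t + 9z - 5)(11t - 3z).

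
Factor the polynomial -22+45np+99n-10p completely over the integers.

(5p+11)(9n-2)

Group as (45np+99n) + (-10p-22) = 9n(5p+11) - 2(5p+11).
Both groups share the factor (5p+11).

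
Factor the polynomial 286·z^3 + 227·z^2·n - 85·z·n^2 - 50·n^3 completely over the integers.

(2·z - n)·(11·z + 10·n)·(13·z + 5·n)

Group: 13·z·(22·z^2 + 9·z·n - 10·n^2) + 5·n·(22·z^2 + 9·z·n - 10·n^2); both groups contain (22·z^2 + 9·z·n - 10·n^2), so (13·z + 5·n) is a factor with cofactor 22·z^2 + 9·z·n - 10·n^2.
The cofactor groups again: 22·z^2 + 9·z·n - 10·n^2 = 11·z·(2·z - n) + 10·n·(2·z - n); both groups contain (2·z - n), giving (11·z + 10·n)·(2·z - n).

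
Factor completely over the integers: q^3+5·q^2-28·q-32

Trying the rational-root candidates, q = -8 is a root, giving the factor (q+8) and quotient q^2-3·q-4.
The remaining quadratic factors as (q+1)(q-4).

(q+1)·(q+8)·(q-4)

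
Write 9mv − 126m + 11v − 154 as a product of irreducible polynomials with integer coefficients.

(9m + 11)(v − 14)

Group as (9mv − 126m) + (11v − 154) = 9m(v − 14) + 11(v − 14).
Both groups share the factor (v − 14).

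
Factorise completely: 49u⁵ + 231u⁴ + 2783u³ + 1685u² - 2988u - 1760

(7u + 4)(7u + 8)(u - 1)(u² + 4u + 55)

Among the possible rational roots, u = -8/7 is a root, giving the factor (7u + 8) and quotient 7u⁴ + 25u³ + 369u² - 181u - 220.
Next, u = 1 is a root, giving the factor (u - 1) and quotient 7u³ + 32u² + 401u + 220.
Continuing, u = -4/7 is a root, giving the factor (7u + 4) and quotient u² + 4u + 55.
The quadratic u² + 4u + 55 has discriminant -204 < 0 and is irreducible over ℤ.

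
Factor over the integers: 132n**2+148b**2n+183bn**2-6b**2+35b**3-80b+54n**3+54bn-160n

(5b+9n-8)(7b+3n+10)(b+2n)

Group: b(35b**2+78bn-6b+27n**2+66n-80) + 2n(35b**2+78bn-6b+27n**2+66n-80); both groups contain (35b**2+78bn-6b+27n**2+66n-80), so (b+2n) is a factor with cofactor 35b**2+78bn-6b+27n**2+66n-80.
The cofactor groups again: 35b**2+78bn-6b+27n**2+66n-80 = 7b(5b+9n-8) + (3n+10)(5b+9n-8); both groups contain (5b+9n-8), giving (7b+3n+10)(5b+9n-8).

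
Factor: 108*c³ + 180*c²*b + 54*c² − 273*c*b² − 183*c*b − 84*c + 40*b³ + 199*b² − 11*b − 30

(6*c − 5*b + 2)*(6*c − b − 5)*(3*c + 8*b + 3)

Group: 6*c*(18*c² + 45*c*b + 3*c − 8*b² − 43*b − 15) + (−5*b + 2)*(18*c² + 45*c*b + 3*c − 8*b² − 43*b − 15); both groups contain (18*c² + 45*c*b + 3*c − 8*b² − 43*b − 15), so (6*c − 5*b + 2) is a factor with cofactor 18*c² + 45*c*b + 3*c − 8*b² − 43*b − 15.
The cofactor groups again: 18*c² + 45*c*b + 3*c − 8*b² − 43*b − 15 = 6*c*(3*c + 8*b + 3) + (−b − 5)*(3*c + 8*b + 3); both groups contain (3*c + 8*b + 3), giving (6*c − b − 5)*(3*c + 8*b + 3).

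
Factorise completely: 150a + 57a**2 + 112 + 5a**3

By the rational root theorem, a = -2 is a root, giving the factor (a + 2) and quotient 5a**2 + 47a + 56.
The remaining quadratic factors as (a + 8)(5a + 7).

(5a + 7)(a + 2)(a + 8)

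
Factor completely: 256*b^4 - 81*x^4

(4*b + 3*x)*(4*b - 3*x)*(16*b^2 + 9*x^2)

Difference of squares twice: with A = 4*b and B = 3*x, A⁴ − B⁴ = (A² − B²)(A² + B²), and A² − B² factors again.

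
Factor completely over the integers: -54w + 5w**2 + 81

(5w - 9)(w - 9)

Need a pair with product 5·81 = 405 and sum -54: that's -9 and -45.
Split the middle term: 5w**2 - 9w - 45w + 81 = w(5w - 9) - 9(5w - 9).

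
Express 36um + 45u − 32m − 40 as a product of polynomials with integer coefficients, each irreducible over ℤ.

Group as (36um + 45u) + (−32m − 40) = 9u(4m + 5) − 8(4m + 5).
Both groups share the factor (4m + 5).

(4m + 5)(9u − 8)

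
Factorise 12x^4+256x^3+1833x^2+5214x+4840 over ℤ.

Trying the rational-root candidates, x = -10 is a root, giving the factor (x+10) and quotient 12x^3+136x^2+473x+484.
Continuing, x = -4 is a root, so (x+4) divides it; the quotient is 12x^2+88x+121.
The remaining quadratic factors as (6x+11)(2x+11).

(2x+11)(6x+11)(x+10)(x+4)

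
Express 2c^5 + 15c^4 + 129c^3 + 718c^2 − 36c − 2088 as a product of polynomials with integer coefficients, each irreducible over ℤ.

(2c − 3)(c + 2)(c + 6)(c^2 + c + 58)

By the rational root theorem, c = −6 is a root, giving the factor (c + 6) and quotient 2c^4 + 3c^3 + 111c^2 + 52c − 348.
Continuing, c = 3/2 is a root, so (2c − 3) is a factor; dividing leaves c^3 + 3c^2 + 60c + 116.
Then c = −2 is a root, giving the factor (c + 2) and quotient c^2 + c + 58.
The quadratic c^2 + c + 58 has discriminant −231 < 0 and is irreducible over ℤ.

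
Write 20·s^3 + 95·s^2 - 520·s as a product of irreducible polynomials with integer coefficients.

Pull out the common factor 5·s, then factor the remaining trinomial.

5·s·(4·s - 13)·(s + 8)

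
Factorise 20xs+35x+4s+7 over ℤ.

Group as (20xs+35x) + (4s+7) = 5x(4s+7) + (4s+7).
Both groups share the factor (4s+7).

(4s+7)(5x+1)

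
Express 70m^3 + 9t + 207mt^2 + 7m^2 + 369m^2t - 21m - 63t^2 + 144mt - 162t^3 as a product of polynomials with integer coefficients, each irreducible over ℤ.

(2m + 9t - 1)(5m + 6t + 3)(7m - 3t)

Group: 2m(35m^2 + 27mt + 21m - 18t^2 - 9t) + (9t - 1)(35m^2 + 27mt + 21m - 18t^2 - 9t); both groups contain (35m^2 + 27mt + 21m - 18t^2 - 9t), so (2m + 9t - 1) is a factor with cofactor 35m^2 + 27mt + 21m - 18t^2 - 9t.
The cofactor groups again: 35m^2 + 27mt + 21m - 18t^2 - 9t = 5m(7m - 3t) + (6t + 3)(7m - 3t); both groups contain (7m - 3t), giving (5m + 6t + 3)(7m - 3t).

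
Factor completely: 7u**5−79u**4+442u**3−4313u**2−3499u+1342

(7u−2)(u+1)(u−11)(u**2−u+61)

Testing divisors of the constant over divisors of the leading coefficient, u = 11 is a root, giving the factor (u−11) and quotient 7u**4−2u**3+420u**2+307u−122.
Then u = −1 is a root, so (u+1) divides it; the quotient is 7u**3−9u**2+429u−122.
Continuing, u = 2/7 is a root, so (7u−2) is a factor; dividing leaves u**2−u+61.
The quadratic u**2−u+61 has discriminant −243 < 0 and is irreducible over ℤ.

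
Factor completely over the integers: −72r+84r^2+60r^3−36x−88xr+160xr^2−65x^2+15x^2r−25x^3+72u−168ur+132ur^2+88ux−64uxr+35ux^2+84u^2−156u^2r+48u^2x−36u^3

Group: 2u(−18u^2+15ux−96ur+42u+25x^2−65xr+65x−30r^2−42r+36) + (−x−2r)(−18u^2+15ux−96ur+42u+25x^2−65xr+65x−30r^2−42r+36); both groups contain (−18u^2+15ux−96ur+42u+25x^2−65xr+65x−30r^2−42r+36), so (2u−x−2r) is a factor with cofactor −18u^2+15ux−96ur+42u+25x^2−65xr+65x−30r^2−42r+36.
The cofactor groups again: −18u^2+15ux−96ur+42u+25x^2−65xr+65x−30r^2−42r+36 = −6u(3u−5x+15r−9) + (−5x−2r−4)(3u−5x+15r−9); both groups contain (3u−5x+15r−9), giving −(6u+5x+2r+4)(3u−5x+15r−9).

−(2u−x−2r)(3u−5x+15r−9)(6u+5x+2r+4)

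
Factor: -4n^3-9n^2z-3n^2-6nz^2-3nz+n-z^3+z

-(4n+z-1)(n+z)(n+z+1)

Group: 4n(-n^2-2nz-n-z^2-z) + (z-1)(-n^2-2nz-n-z^2-z); both groups contain (-n^2-2nz-n-z^2-z), so (4n+z-1) is a factor with cofactor -n^2-2nz-n-z^2-z.
The cofactor groups again: -n^2-2nz-n-z^2-z = -n(n+z) + (-z-1)(n+z); both groups contain (n+z), giving -(n+z+1)(n+z).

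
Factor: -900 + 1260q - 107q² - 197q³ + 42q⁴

(2q + 5)(3q - 10)(7q - 6)(q - 3)

Testing divisors of the constant over divisors of the leading coefficient, q = 6/7 is a root, so (7q - 6) is a factor; dividing leaves 6q³ - 23q² - 35q + 150.
Continuing, q = 3 is a root, so (q - 3) is a factor; dividing leaves 6q² - 5q - 50.
The remaining quadratic factors as (3q - 10)(2q + 5).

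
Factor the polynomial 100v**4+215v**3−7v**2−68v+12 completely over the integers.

Testing divisors of the constant over divisors of the leading coefficient, v = −2 is a root, giving the factor (v+2) and quotient 100v**3+15v**2−37v+6.
Next, v = 2/5 is a root, so (5v−2) divides it; the quotient is 20v**2+11v−3.
The remaining quadratic factors as (5v−1)(4v+3).

(4v+3)(5v−1)(5v−2)(v+2)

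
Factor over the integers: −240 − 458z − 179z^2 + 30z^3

Among the possible rational roots, z = −5/6 is a root, so (6z + 5) divides it; the quotient is 5z^2 − 34z − 48.
The remaining quadratic factors as (z − 8)(5z + 6).

(5z + 6)(6z + 5)(z − 8)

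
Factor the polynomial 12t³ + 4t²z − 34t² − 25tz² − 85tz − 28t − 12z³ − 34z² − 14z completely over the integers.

(2t + z)(2t − 3z − 7)(3t + 4z + 2)

Group: 3t(4t² − 4tz − 14t − 3z² − 7z) + (4z + 2)(4t² − 4tz − 14t − 3z² − 7z); both groups contain (4t² − 4tz − 14t − 3z² − 7z), so (3t + 4z + 2) is a factor with cofactor 4t² − 4tz − 14t − 3z² − 7z.
The cofactor groups again: 4t² − 4tz − 14t − 3z² − 7z = 2t(2t + z) + (−3z − 7)(2t + z); both groups contain (2t + z), giving (2t − 3z − 7)(2t + z).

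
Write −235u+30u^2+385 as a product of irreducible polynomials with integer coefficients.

Pull out the common factor 5, then factor the remaining trinomial.

5(2u−11)(3u−7)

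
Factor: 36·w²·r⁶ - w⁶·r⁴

Pull out the common factor w²·r⁴, leaving -w⁴ + 36·r².
Recognize a difference of squares with the parts 6·r and w².

-r⁴·w²·(w² - 6·r)·(w² + 6·r)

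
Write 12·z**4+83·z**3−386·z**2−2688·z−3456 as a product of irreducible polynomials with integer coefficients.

Testing divisors of the constant over divisors of the leading coefficient, z = −8/3 is a root, giving the factor (3·z+8) and quotient 4·z**3+17·z**2−174·z−432.
Next, z = −8 is a root, so (z+8) is a factor; dividing leaves 4·z**2−15·z−54.
The remaining quadratic factors as (z−6)(4·z+9).

(3·z+8)·(4·z+9)·(z+8)·(z−6)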